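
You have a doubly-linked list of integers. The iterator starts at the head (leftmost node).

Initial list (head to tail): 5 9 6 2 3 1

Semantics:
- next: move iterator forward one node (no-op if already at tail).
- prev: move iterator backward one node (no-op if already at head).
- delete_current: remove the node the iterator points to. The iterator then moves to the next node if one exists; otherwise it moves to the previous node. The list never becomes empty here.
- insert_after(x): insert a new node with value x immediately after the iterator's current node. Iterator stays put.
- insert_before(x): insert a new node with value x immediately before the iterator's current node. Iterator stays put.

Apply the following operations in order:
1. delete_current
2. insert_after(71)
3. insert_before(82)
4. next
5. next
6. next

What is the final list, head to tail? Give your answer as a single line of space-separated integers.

Answer: 82 9 71 6 2 3 1

Derivation:
After 1 (delete_current): list=[9, 6, 2, 3, 1] cursor@9
After 2 (insert_after(71)): list=[9, 71, 6, 2, 3, 1] cursor@9
After 3 (insert_before(82)): list=[82, 9, 71, 6, 2, 3, 1] cursor@9
After 4 (next): list=[82, 9, 71, 6, 2, 3, 1] cursor@71
After 5 (next): list=[82, 9, 71, 6, 2, 3, 1] cursor@6
After 6 (next): list=[82, 9, 71, 6, 2, 3, 1] cursor@2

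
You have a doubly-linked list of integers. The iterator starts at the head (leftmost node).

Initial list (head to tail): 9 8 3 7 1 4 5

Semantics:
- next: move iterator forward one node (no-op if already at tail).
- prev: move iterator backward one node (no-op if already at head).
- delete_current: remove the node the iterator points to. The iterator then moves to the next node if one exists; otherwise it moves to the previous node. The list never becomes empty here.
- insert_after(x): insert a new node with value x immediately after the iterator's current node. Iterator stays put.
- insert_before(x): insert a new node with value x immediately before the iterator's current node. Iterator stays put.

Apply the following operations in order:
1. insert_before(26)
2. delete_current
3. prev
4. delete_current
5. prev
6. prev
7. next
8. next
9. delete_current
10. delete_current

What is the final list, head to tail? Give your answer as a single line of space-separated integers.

After 1 (insert_before(26)): list=[26, 9, 8, 3, 7, 1, 4, 5] cursor@9
After 2 (delete_current): list=[26, 8, 3, 7, 1, 4, 5] cursor@8
After 3 (prev): list=[26, 8, 3, 7, 1, 4, 5] cursor@26
After 4 (delete_current): list=[8, 3, 7, 1, 4, 5] cursor@8
After 5 (prev): list=[8, 3, 7, 1, 4, 5] cursor@8
After 6 (prev): list=[8, 3, 7, 1, 4, 5] cursor@8
After 7 (next): list=[8, 3, 7, 1, 4, 5] cursor@3
After 8 (next): list=[8, 3, 7, 1, 4, 5] cursor@7
After 9 (delete_current): list=[8, 3, 1, 4, 5] cursor@1
After 10 (delete_current): list=[8, 3, 4, 5] cursor@4

Answer: 8 3 4 5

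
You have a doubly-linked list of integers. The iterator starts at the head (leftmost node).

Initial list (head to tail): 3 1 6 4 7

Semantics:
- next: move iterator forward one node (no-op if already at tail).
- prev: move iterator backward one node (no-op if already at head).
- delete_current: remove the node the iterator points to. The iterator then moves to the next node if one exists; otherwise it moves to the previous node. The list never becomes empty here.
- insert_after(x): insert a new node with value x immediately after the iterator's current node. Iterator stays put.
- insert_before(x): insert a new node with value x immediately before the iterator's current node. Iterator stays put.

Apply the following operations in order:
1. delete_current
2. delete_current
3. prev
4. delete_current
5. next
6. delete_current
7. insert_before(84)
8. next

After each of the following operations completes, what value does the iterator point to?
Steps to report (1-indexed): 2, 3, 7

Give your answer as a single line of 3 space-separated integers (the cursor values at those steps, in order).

After 1 (delete_current): list=[1, 6, 4, 7] cursor@1
After 2 (delete_current): list=[6, 4, 7] cursor@6
After 3 (prev): list=[6, 4, 7] cursor@6
After 4 (delete_current): list=[4, 7] cursor@4
After 5 (next): list=[4, 7] cursor@7
After 6 (delete_current): list=[4] cursor@4
After 7 (insert_before(84)): list=[84, 4] cursor@4
After 8 (next): list=[84, 4] cursor@4

Answer: 6 6 4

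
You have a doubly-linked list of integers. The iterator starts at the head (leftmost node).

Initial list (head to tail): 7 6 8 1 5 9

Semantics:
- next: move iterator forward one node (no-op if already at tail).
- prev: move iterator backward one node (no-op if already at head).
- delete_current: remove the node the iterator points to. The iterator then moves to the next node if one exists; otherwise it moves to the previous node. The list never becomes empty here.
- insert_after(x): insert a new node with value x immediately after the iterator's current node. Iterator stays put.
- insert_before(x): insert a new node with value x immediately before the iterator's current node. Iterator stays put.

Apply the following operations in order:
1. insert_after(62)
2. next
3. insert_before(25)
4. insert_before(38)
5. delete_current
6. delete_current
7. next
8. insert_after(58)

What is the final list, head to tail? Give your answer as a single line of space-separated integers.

After 1 (insert_after(62)): list=[7, 62, 6, 8, 1, 5, 9] cursor@7
After 2 (next): list=[7, 62, 6, 8, 1, 5, 9] cursor@62
After 3 (insert_before(25)): list=[7, 25, 62, 6, 8, 1, 5, 9] cursor@62
After 4 (insert_before(38)): list=[7, 25, 38, 62, 6, 8, 1, 5, 9] cursor@62
After 5 (delete_current): list=[7, 25, 38, 6, 8, 1, 5, 9] cursor@6
After 6 (delete_current): list=[7, 25, 38, 8, 1, 5, 9] cursor@8
After 7 (next): list=[7, 25, 38, 8, 1, 5, 9] cursor@1
After 8 (insert_after(58)): list=[7, 25, 38, 8, 1, 58, 5, 9] cursor@1

Answer: 7 25 38 8 1 58 5 9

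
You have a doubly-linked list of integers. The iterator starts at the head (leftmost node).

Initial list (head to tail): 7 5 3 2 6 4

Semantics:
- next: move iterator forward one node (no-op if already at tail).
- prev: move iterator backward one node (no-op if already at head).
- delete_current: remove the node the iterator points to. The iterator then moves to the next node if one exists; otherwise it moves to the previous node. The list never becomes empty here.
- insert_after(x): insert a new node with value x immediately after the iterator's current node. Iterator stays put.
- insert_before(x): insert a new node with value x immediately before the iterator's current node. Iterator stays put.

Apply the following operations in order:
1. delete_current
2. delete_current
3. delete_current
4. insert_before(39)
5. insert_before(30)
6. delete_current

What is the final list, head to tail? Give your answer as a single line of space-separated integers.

Answer: 39 30 6 4

Derivation:
After 1 (delete_current): list=[5, 3, 2, 6, 4] cursor@5
After 2 (delete_current): list=[3, 2, 6, 4] cursor@3
After 3 (delete_current): list=[2, 6, 4] cursor@2
After 4 (insert_before(39)): list=[39, 2, 6, 4] cursor@2
After 5 (insert_before(30)): list=[39, 30, 2, 6, 4] cursor@2
After 6 (delete_current): list=[39, 30, 6, 4] cursor@6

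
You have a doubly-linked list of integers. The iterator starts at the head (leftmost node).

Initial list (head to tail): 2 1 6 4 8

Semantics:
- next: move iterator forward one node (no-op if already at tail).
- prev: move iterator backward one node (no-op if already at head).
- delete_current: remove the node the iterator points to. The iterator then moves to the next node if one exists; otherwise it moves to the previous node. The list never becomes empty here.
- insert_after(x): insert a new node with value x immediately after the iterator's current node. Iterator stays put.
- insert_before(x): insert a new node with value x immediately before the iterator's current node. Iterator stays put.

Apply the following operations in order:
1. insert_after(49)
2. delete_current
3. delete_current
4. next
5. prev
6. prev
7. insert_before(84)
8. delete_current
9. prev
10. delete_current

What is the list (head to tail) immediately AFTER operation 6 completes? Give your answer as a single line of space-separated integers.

After 1 (insert_after(49)): list=[2, 49, 1, 6, 4, 8] cursor@2
After 2 (delete_current): list=[49, 1, 6, 4, 8] cursor@49
After 3 (delete_current): list=[1, 6, 4, 8] cursor@1
After 4 (next): list=[1, 6, 4, 8] cursor@6
After 5 (prev): list=[1, 6, 4, 8] cursor@1
After 6 (prev): list=[1, 6, 4, 8] cursor@1

Answer: 1 6 4 8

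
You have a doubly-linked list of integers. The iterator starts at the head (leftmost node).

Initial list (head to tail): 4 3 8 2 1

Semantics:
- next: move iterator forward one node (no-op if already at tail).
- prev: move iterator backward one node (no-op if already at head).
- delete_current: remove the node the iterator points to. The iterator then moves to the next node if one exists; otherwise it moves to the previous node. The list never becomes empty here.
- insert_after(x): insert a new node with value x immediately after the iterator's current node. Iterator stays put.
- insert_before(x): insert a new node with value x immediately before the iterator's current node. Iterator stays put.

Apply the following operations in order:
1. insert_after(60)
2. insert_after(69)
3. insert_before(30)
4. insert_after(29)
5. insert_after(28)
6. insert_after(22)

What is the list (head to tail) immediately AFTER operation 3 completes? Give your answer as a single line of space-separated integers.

After 1 (insert_after(60)): list=[4, 60, 3, 8, 2, 1] cursor@4
After 2 (insert_after(69)): list=[4, 69, 60, 3, 8, 2, 1] cursor@4
After 3 (insert_before(30)): list=[30, 4, 69, 60, 3, 8, 2, 1] cursor@4

Answer: 30 4 69 60 3 8 2 1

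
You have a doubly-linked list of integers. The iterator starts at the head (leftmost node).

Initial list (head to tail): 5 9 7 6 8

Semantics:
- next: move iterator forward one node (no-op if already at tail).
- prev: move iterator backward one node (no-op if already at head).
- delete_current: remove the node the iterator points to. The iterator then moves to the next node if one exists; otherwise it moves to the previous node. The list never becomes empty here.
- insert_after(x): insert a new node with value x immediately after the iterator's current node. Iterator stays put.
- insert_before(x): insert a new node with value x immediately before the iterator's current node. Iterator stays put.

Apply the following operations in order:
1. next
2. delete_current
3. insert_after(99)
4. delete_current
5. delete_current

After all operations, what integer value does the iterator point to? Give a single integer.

Answer: 6

Derivation:
After 1 (next): list=[5, 9, 7, 6, 8] cursor@9
After 2 (delete_current): list=[5, 7, 6, 8] cursor@7
After 3 (insert_after(99)): list=[5, 7, 99, 6, 8] cursor@7
After 4 (delete_current): list=[5, 99, 6, 8] cursor@99
After 5 (delete_current): list=[5, 6, 8] cursor@6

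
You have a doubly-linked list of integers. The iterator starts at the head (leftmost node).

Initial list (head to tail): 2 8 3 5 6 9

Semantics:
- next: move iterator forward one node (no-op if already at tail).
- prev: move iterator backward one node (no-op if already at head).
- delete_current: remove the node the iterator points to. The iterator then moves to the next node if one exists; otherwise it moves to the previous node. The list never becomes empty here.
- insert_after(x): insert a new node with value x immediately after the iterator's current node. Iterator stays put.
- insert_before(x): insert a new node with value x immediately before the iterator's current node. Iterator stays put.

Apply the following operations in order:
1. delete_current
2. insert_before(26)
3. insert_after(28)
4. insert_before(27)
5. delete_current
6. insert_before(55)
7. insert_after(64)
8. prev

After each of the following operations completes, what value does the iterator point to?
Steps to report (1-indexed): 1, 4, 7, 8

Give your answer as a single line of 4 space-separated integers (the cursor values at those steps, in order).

Answer: 8 8 28 55

Derivation:
After 1 (delete_current): list=[8, 3, 5, 6, 9] cursor@8
After 2 (insert_before(26)): list=[26, 8, 3, 5, 6, 9] cursor@8
After 3 (insert_after(28)): list=[26, 8, 28, 3, 5, 6, 9] cursor@8
After 4 (insert_before(27)): list=[26, 27, 8, 28, 3, 5, 6, 9] cursor@8
After 5 (delete_current): list=[26, 27, 28, 3, 5, 6, 9] cursor@28
After 6 (insert_before(55)): list=[26, 27, 55, 28, 3, 5, 6, 9] cursor@28
After 7 (insert_after(64)): list=[26, 27, 55, 28, 64, 3, 5, 6, 9] cursor@28
After 8 (prev): list=[26, 27, 55, 28, 64, 3, 5, 6, 9] cursor@55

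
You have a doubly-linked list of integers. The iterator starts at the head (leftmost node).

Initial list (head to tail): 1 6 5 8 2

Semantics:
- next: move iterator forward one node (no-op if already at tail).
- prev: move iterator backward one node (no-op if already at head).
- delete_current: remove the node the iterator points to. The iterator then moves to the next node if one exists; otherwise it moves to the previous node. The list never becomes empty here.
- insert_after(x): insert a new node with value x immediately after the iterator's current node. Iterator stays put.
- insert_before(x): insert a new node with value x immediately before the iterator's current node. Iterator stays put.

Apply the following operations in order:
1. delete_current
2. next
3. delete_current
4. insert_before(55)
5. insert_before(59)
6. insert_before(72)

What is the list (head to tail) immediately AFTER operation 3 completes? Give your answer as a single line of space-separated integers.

Answer: 6 8 2

Derivation:
After 1 (delete_current): list=[6, 5, 8, 2] cursor@6
After 2 (next): list=[6, 5, 8, 2] cursor@5
After 3 (delete_current): list=[6, 8, 2] cursor@8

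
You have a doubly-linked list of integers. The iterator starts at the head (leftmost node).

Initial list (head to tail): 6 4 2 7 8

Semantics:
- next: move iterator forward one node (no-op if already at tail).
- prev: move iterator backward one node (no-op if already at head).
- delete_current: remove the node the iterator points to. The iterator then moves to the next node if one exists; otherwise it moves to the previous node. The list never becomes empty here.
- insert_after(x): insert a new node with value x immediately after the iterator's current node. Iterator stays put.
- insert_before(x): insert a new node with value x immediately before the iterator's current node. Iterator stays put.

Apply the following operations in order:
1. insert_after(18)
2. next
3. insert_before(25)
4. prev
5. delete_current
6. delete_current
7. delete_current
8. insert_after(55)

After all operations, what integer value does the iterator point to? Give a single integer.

After 1 (insert_after(18)): list=[6, 18, 4, 2, 7, 8] cursor@6
After 2 (next): list=[6, 18, 4, 2, 7, 8] cursor@18
After 3 (insert_before(25)): list=[6, 25, 18, 4, 2, 7, 8] cursor@18
After 4 (prev): list=[6, 25, 18, 4, 2, 7, 8] cursor@25
After 5 (delete_current): list=[6, 18, 4, 2, 7, 8] cursor@18
After 6 (delete_current): list=[6, 4, 2, 7, 8] cursor@4
After 7 (delete_current): list=[6, 2, 7, 8] cursor@2
After 8 (insert_after(55)): list=[6, 2, 55, 7, 8] cursor@2

Answer: 2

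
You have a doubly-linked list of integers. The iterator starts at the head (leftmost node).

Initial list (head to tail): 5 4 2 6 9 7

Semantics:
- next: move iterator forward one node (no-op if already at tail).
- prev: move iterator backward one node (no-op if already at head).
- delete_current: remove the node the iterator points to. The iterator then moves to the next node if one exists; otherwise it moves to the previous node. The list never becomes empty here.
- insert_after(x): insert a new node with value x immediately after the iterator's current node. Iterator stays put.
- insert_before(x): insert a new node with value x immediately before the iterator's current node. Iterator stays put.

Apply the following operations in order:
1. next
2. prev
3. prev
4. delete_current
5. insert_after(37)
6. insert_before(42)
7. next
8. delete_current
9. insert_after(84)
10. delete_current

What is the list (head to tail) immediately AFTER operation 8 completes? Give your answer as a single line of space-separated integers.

Answer: 42 4 2 6 9 7

Derivation:
After 1 (next): list=[5, 4, 2, 6, 9, 7] cursor@4
After 2 (prev): list=[5, 4, 2, 6, 9, 7] cursor@5
After 3 (prev): list=[5, 4, 2, 6, 9, 7] cursor@5
After 4 (delete_current): list=[4, 2, 6, 9, 7] cursor@4
After 5 (insert_after(37)): list=[4, 37, 2, 6, 9, 7] cursor@4
After 6 (insert_before(42)): list=[42, 4, 37, 2, 6, 9, 7] cursor@4
After 7 (next): list=[42, 4, 37, 2, 6, 9, 7] cursor@37
After 8 (delete_current): list=[42, 4, 2, 6, 9, 7] cursor@2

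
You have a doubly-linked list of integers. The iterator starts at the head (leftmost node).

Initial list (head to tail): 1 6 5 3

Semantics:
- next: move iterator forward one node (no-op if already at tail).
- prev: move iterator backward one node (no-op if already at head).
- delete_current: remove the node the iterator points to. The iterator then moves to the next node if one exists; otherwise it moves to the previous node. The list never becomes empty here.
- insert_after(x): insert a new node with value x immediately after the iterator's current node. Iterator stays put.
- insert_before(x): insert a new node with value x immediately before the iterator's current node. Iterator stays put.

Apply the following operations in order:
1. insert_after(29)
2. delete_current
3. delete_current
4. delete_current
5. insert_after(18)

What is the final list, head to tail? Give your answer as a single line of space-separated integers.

After 1 (insert_after(29)): list=[1, 29, 6, 5, 3] cursor@1
After 2 (delete_current): list=[29, 6, 5, 3] cursor@29
After 3 (delete_current): list=[6, 5, 3] cursor@6
After 4 (delete_current): list=[5, 3] cursor@5
After 5 (insert_after(18)): list=[5, 18, 3] cursor@5

Answer: 5 18 3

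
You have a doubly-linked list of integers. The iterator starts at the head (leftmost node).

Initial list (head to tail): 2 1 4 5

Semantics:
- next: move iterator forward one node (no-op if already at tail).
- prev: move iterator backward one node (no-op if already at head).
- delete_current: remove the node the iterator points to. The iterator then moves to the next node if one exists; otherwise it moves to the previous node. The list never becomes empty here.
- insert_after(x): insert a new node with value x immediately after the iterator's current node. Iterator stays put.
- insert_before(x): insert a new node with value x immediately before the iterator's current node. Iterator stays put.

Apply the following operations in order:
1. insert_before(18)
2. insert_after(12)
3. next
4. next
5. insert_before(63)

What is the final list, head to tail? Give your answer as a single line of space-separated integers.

Answer: 18 2 12 63 1 4 5

Derivation:
After 1 (insert_before(18)): list=[18, 2, 1, 4, 5] cursor@2
After 2 (insert_after(12)): list=[18, 2, 12, 1, 4, 5] cursor@2
After 3 (next): list=[18, 2, 12, 1, 4, 5] cursor@12
After 4 (next): list=[18, 2, 12, 1, 4, 5] cursor@1
After 5 (insert_before(63)): list=[18, 2, 12, 63, 1, 4, 5] cursor@1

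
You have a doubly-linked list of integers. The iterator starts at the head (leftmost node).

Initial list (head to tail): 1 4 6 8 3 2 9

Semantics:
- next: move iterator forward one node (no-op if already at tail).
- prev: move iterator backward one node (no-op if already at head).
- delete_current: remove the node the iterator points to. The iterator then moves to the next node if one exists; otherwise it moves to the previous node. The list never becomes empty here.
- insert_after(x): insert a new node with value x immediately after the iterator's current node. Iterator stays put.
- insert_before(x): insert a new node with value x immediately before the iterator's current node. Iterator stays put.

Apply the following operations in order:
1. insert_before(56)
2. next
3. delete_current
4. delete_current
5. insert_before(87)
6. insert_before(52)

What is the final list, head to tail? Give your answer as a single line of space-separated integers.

Answer: 56 1 87 52 8 3 2 9

Derivation:
After 1 (insert_before(56)): list=[56, 1, 4, 6, 8, 3, 2, 9] cursor@1
After 2 (next): list=[56, 1, 4, 6, 8, 3, 2, 9] cursor@4
After 3 (delete_current): list=[56, 1, 6, 8, 3, 2, 9] cursor@6
After 4 (delete_current): list=[56, 1, 8, 3, 2, 9] cursor@8
After 5 (insert_before(87)): list=[56, 1, 87, 8, 3, 2, 9] cursor@8
After 6 (insert_before(52)): list=[56, 1, 87, 52, 8, 3, 2, 9] cursor@8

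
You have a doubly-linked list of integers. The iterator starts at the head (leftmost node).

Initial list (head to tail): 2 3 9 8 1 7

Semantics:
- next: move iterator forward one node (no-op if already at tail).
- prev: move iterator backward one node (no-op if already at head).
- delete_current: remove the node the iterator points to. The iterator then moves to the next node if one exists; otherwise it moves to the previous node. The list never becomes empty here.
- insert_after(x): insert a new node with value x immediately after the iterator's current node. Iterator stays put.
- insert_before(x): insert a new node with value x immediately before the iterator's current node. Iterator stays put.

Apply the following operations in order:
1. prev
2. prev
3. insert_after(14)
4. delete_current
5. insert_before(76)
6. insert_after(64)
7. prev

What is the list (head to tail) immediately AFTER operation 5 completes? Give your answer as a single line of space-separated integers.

After 1 (prev): list=[2, 3, 9, 8, 1, 7] cursor@2
After 2 (prev): list=[2, 3, 9, 8, 1, 7] cursor@2
After 3 (insert_after(14)): list=[2, 14, 3, 9, 8, 1, 7] cursor@2
After 4 (delete_current): list=[14, 3, 9, 8, 1, 7] cursor@14
After 5 (insert_before(76)): list=[76, 14, 3, 9, 8, 1, 7] cursor@14

Answer: 76 14 3 9 8 1 7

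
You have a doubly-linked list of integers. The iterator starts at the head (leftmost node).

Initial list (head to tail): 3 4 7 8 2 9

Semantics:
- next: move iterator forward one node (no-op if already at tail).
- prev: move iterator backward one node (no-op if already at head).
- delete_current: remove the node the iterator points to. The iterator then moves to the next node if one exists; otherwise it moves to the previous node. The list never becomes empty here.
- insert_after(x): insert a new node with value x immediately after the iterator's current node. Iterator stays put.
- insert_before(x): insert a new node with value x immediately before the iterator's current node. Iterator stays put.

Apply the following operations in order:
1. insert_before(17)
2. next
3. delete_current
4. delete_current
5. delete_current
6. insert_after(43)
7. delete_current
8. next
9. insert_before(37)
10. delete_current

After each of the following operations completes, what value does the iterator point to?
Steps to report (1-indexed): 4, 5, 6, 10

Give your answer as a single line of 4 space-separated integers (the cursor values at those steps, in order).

Answer: 8 2 2 37

Derivation:
After 1 (insert_before(17)): list=[17, 3, 4, 7, 8, 2, 9] cursor@3
After 2 (next): list=[17, 3, 4, 7, 8, 2, 9] cursor@4
After 3 (delete_current): list=[17, 3, 7, 8, 2, 9] cursor@7
After 4 (delete_current): list=[17, 3, 8, 2, 9] cursor@8
After 5 (delete_current): list=[17, 3, 2, 9] cursor@2
After 6 (insert_after(43)): list=[17, 3, 2, 43, 9] cursor@2
After 7 (delete_current): list=[17, 3, 43, 9] cursor@43
After 8 (next): list=[17, 3, 43, 9] cursor@9
After 9 (insert_before(37)): list=[17, 3, 43, 37, 9] cursor@9
After 10 (delete_current): list=[17, 3, 43, 37] cursor@37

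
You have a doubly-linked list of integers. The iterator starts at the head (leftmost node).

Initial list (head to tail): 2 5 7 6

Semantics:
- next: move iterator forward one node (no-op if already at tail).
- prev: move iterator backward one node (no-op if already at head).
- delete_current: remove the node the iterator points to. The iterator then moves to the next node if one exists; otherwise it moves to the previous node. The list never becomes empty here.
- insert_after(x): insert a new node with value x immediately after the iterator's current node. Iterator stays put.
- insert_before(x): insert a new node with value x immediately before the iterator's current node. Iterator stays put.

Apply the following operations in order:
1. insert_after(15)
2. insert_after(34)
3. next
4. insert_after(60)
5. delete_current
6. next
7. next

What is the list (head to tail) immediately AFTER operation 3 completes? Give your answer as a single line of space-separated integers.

Answer: 2 34 15 5 7 6

Derivation:
After 1 (insert_after(15)): list=[2, 15, 5, 7, 6] cursor@2
After 2 (insert_after(34)): list=[2, 34, 15, 5, 7, 6] cursor@2
After 3 (next): list=[2, 34, 15, 5, 7, 6] cursor@34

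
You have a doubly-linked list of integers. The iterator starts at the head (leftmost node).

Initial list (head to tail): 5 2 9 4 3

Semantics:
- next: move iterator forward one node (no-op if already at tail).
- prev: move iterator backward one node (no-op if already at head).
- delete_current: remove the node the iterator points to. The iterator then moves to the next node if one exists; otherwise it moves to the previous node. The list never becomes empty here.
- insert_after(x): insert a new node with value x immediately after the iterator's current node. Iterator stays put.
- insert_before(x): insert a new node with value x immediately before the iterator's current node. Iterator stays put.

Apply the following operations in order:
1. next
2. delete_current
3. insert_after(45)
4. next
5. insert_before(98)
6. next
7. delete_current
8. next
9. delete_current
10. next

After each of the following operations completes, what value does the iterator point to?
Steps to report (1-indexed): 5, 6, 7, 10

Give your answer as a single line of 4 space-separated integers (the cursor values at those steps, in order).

Answer: 45 4 3 45

Derivation:
After 1 (next): list=[5, 2, 9, 4, 3] cursor@2
After 2 (delete_current): list=[5, 9, 4, 3] cursor@9
After 3 (insert_after(45)): list=[5, 9, 45, 4, 3] cursor@9
After 4 (next): list=[5, 9, 45, 4, 3] cursor@45
After 5 (insert_before(98)): list=[5, 9, 98, 45, 4, 3] cursor@45
After 6 (next): list=[5, 9, 98, 45, 4, 3] cursor@4
After 7 (delete_current): list=[5, 9, 98, 45, 3] cursor@3
After 8 (next): list=[5, 9, 98, 45, 3] cursor@3
After 9 (delete_current): list=[5, 9, 98, 45] cursor@45
After 10 (next): list=[5, 9, 98, 45] cursor@45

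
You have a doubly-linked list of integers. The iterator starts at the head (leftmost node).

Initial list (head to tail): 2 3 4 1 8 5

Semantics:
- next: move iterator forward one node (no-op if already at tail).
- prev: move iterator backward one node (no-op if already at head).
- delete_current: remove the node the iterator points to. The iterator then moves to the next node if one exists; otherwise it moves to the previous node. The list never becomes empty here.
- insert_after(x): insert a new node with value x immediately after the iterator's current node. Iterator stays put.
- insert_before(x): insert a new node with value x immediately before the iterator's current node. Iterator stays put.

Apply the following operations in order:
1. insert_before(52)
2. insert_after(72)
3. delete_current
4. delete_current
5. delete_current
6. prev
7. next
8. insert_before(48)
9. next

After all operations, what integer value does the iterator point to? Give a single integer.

After 1 (insert_before(52)): list=[52, 2, 3, 4, 1, 8, 5] cursor@2
After 2 (insert_after(72)): list=[52, 2, 72, 3, 4, 1, 8, 5] cursor@2
After 3 (delete_current): list=[52, 72, 3, 4, 1, 8, 5] cursor@72
After 4 (delete_current): list=[52, 3, 4, 1, 8, 5] cursor@3
After 5 (delete_current): list=[52, 4, 1, 8, 5] cursor@4
After 6 (prev): list=[52, 4, 1, 8, 5] cursor@52
After 7 (next): list=[52, 4, 1, 8, 5] cursor@4
After 8 (insert_before(48)): list=[52, 48, 4, 1, 8, 5] cursor@4
After 9 (next): list=[52, 48, 4, 1, 8, 5] cursor@1

Answer: 1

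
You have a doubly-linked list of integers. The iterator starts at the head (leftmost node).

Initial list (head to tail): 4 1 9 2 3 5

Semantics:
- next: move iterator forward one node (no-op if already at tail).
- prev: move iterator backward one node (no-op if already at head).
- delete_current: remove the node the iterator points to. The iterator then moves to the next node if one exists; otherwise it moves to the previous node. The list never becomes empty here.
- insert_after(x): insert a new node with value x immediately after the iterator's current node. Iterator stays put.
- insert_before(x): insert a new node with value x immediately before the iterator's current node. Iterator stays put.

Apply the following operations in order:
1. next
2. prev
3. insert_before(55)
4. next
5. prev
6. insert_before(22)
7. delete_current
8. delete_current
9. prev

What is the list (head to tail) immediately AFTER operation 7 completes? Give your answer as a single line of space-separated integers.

Answer: 55 22 1 9 2 3 5

Derivation:
After 1 (next): list=[4, 1, 9, 2, 3, 5] cursor@1
After 2 (prev): list=[4, 1, 9, 2, 3, 5] cursor@4
After 3 (insert_before(55)): list=[55, 4, 1, 9, 2, 3, 5] cursor@4
After 4 (next): list=[55, 4, 1, 9, 2, 3, 5] cursor@1
After 5 (prev): list=[55, 4, 1, 9, 2, 3, 5] cursor@4
After 6 (insert_before(22)): list=[55, 22, 4, 1, 9, 2, 3, 5] cursor@4
After 7 (delete_current): list=[55, 22, 1, 9, 2, 3, 5] cursor@1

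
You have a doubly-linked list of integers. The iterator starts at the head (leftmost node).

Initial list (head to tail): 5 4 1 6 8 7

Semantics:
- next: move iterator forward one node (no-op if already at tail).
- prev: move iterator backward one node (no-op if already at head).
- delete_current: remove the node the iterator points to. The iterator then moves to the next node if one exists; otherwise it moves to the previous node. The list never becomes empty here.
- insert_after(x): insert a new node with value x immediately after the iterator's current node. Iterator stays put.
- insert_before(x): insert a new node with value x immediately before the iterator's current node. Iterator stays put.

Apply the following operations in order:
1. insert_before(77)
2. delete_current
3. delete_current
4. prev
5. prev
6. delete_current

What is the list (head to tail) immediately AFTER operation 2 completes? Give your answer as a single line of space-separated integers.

Answer: 77 4 1 6 8 7

Derivation:
After 1 (insert_before(77)): list=[77, 5, 4, 1, 6, 8, 7] cursor@5
After 2 (delete_current): list=[77, 4, 1, 6, 8, 7] cursor@4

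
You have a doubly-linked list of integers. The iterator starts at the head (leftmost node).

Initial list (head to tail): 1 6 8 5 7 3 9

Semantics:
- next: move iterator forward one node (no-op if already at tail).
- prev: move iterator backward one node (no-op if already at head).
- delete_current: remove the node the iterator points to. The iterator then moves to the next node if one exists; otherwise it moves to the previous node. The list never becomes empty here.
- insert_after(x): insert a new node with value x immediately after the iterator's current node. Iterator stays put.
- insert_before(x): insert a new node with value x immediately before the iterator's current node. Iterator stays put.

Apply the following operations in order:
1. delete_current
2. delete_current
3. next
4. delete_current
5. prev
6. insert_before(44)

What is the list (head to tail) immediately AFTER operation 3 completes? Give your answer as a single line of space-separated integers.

Answer: 8 5 7 3 9

Derivation:
After 1 (delete_current): list=[6, 8, 5, 7, 3, 9] cursor@6
After 2 (delete_current): list=[8, 5, 7, 3, 9] cursor@8
After 3 (next): list=[8, 5, 7, 3, 9] cursor@5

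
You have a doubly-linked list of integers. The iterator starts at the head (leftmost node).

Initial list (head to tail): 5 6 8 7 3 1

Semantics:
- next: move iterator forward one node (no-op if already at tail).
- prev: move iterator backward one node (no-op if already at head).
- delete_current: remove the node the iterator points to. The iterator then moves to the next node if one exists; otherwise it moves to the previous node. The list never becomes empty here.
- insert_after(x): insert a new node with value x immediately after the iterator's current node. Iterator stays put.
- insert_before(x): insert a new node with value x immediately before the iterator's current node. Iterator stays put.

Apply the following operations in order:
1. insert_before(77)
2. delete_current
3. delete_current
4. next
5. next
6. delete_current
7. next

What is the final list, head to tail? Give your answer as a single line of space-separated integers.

Answer: 77 8 7 1

Derivation:
After 1 (insert_before(77)): list=[77, 5, 6, 8, 7, 3, 1] cursor@5
After 2 (delete_current): list=[77, 6, 8, 7, 3, 1] cursor@6
After 3 (delete_current): list=[77, 8, 7, 3, 1] cursor@8
After 4 (next): list=[77, 8, 7, 3, 1] cursor@7
After 5 (next): list=[77, 8, 7, 3, 1] cursor@3
After 6 (delete_current): list=[77, 8, 7, 1] cursor@1
After 7 (next): list=[77, 8, 7, 1] cursor@1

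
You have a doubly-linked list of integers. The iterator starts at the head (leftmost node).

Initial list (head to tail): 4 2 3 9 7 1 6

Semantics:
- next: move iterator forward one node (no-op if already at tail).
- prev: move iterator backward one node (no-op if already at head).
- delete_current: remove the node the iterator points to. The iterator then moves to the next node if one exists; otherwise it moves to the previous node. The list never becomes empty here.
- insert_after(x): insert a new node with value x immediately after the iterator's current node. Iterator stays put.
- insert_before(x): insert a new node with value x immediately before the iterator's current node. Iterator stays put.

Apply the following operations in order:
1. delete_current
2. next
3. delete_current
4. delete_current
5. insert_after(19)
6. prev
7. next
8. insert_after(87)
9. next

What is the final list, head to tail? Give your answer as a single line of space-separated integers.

Answer: 2 7 87 19 1 6

Derivation:
After 1 (delete_current): list=[2, 3, 9, 7, 1, 6] cursor@2
After 2 (next): list=[2, 3, 9, 7, 1, 6] cursor@3
After 3 (delete_current): list=[2, 9, 7, 1, 6] cursor@9
After 4 (delete_current): list=[2, 7, 1, 6] cursor@7
After 5 (insert_after(19)): list=[2, 7, 19, 1, 6] cursor@7
After 6 (prev): list=[2, 7, 19, 1, 6] cursor@2
After 7 (next): list=[2, 7, 19, 1, 6] cursor@7
After 8 (insert_after(87)): list=[2, 7, 87, 19, 1, 6] cursor@7
After 9 (next): list=[2, 7, 87, 19, 1, 6] cursor@87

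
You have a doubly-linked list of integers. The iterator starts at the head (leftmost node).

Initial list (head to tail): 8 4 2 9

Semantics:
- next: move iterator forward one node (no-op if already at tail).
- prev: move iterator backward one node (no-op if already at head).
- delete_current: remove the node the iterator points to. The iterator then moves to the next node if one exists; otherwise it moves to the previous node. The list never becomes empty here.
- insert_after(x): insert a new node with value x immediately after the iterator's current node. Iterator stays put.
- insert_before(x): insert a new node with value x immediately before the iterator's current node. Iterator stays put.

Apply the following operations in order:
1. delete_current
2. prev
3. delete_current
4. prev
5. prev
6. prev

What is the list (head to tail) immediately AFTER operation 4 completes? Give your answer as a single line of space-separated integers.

After 1 (delete_current): list=[4, 2, 9] cursor@4
After 2 (prev): list=[4, 2, 9] cursor@4
After 3 (delete_current): list=[2, 9] cursor@2
After 4 (prev): list=[2, 9] cursor@2

Answer: 2 9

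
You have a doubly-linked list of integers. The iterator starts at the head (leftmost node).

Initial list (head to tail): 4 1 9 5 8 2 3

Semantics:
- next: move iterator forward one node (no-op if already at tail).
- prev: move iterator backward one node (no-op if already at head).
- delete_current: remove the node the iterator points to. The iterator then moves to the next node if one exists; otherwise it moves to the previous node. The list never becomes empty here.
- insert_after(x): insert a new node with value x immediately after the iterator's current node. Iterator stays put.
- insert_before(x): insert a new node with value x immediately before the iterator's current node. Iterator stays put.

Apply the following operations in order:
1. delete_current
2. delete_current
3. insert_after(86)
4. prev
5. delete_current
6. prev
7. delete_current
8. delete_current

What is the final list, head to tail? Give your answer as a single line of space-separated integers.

Answer: 8 2 3

Derivation:
After 1 (delete_current): list=[1, 9, 5, 8, 2, 3] cursor@1
After 2 (delete_current): list=[9, 5, 8, 2, 3] cursor@9
After 3 (insert_after(86)): list=[9, 86, 5, 8, 2, 3] cursor@9
After 4 (prev): list=[9, 86, 5, 8, 2, 3] cursor@9
After 5 (delete_current): list=[86, 5, 8, 2, 3] cursor@86
After 6 (prev): list=[86, 5, 8, 2, 3] cursor@86
After 7 (delete_current): list=[5, 8, 2, 3] cursor@5
After 8 (delete_current): list=[8, 2, 3] cursor@8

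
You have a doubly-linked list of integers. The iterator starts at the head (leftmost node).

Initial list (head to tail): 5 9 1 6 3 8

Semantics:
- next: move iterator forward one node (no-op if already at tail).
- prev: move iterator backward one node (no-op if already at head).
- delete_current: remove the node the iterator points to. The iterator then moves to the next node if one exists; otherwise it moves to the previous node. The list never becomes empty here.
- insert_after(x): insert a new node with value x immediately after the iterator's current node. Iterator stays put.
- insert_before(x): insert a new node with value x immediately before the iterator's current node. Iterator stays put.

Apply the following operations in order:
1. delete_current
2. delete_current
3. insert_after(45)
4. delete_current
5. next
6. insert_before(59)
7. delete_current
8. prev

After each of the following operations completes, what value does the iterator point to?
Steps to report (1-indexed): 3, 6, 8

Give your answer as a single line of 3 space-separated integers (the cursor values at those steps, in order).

Answer: 1 6 59

Derivation:
After 1 (delete_current): list=[9, 1, 6, 3, 8] cursor@9
After 2 (delete_current): list=[1, 6, 3, 8] cursor@1
After 3 (insert_after(45)): list=[1, 45, 6, 3, 8] cursor@1
After 4 (delete_current): list=[45, 6, 3, 8] cursor@45
After 5 (next): list=[45, 6, 3, 8] cursor@6
After 6 (insert_before(59)): list=[45, 59, 6, 3, 8] cursor@6
After 7 (delete_current): list=[45, 59, 3, 8] cursor@3
After 8 (prev): list=[45, 59, 3, 8] cursor@59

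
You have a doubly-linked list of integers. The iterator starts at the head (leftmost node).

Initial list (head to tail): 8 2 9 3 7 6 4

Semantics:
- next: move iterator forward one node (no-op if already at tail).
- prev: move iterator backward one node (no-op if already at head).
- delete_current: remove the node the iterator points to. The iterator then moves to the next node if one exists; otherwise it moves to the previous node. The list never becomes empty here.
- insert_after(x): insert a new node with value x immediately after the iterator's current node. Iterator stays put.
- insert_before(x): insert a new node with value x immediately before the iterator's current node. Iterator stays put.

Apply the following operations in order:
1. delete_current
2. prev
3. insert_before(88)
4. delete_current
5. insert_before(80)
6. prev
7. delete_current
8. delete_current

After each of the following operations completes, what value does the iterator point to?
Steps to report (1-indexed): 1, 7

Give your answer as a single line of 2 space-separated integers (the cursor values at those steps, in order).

After 1 (delete_current): list=[2, 9, 3, 7, 6, 4] cursor@2
After 2 (prev): list=[2, 9, 3, 7, 6, 4] cursor@2
After 3 (insert_before(88)): list=[88, 2, 9, 3, 7, 6, 4] cursor@2
After 4 (delete_current): list=[88, 9, 3, 7, 6, 4] cursor@9
After 5 (insert_before(80)): list=[88, 80, 9, 3, 7, 6, 4] cursor@9
After 6 (prev): list=[88, 80, 9, 3, 7, 6, 4] cursor@80
After 7 (delete_current): list=[88, 9, 3, 7, 6, 4] cursor@9
After 8 (delete_current): list=[88, 3, 7, 6, 4] cursor@3

Answer: 2 9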